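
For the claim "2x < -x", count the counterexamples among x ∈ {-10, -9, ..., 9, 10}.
Counterexamples in [-10, 10]: {0, 1, 2, 3, 4, 5, 6, 7, 8, 9, 10}.

Counting them gives 11 values.

Answer: 11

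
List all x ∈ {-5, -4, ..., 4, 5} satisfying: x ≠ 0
Holds for: {-5, -4, -3, -2, -1, 1, 2, 3, 4, 5}
Fails for: {0}

Answer: {-5, -4, -3, -2, -1, 1, 2, 3, 4, 5}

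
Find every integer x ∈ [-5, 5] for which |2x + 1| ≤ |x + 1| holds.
Holds for: {0}
Fails for: {-5, -4, -3, -2, -1, 1, 2, 3, 4, 5}

Answer: {0}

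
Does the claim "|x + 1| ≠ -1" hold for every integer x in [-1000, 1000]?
An absolute value is never negative, so the left side is ≥ 0 for every x, while the right side is -1. Tightest case in [-1000, 1000] is x = -1:
x = -1: LHS = |(-1) + 1| = |0| = 0; 0 ≠ -1 — holds
Hence LHS − RHS is never 0, i.e. the two sides are never equal, so the relation holds for every integer in [-1000, 1000].

No counterexample exists.

Answer: True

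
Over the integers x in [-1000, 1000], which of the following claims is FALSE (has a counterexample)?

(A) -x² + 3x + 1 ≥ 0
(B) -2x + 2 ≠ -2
(A) x = -1: LHS = -(-1)² + 3·(-1) + 1 = -3; -3 ≥ 0 — FAILS
(B) x = 2: LHS = -2·2 + 2 = -2; -2 ≠ -2 — FAILS

Answer: Both A and B are false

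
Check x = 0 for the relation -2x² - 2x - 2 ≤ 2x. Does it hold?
x = 0: LHS = -2·0² - 2·0 - 2 = -2, RHS = 2·0 = 0; -2 ≤ 0 — holds

The relation is satisfied at x = 0.

Answer: Yes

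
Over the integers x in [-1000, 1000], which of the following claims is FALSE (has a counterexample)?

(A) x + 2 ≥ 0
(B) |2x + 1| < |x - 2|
(A) x = -3: LHS = (-3) + 2 = -1; -1 ≥ 0 — FAILS
(B) x = 1: LHS = |2·1 + 1| = |3| = 3, RHS = |1 - 2| = |-1| = 1; 3 < 1 — FAILS

Answer: Both A and B are false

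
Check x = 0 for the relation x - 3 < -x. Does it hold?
x = 0: LHS = 0 - 3 = -3, RHS = -0 = 0; -3 < 0 — holds

The relation is satisfied at x = 0.

Answer: Yes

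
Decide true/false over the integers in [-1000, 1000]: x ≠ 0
The claim fails at x = 0:
x = 0: 0 ≠ 0 — FAILS

Because a single integer refutes it, the statement is false.

Answer: False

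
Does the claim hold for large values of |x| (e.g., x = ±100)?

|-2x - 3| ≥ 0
x = 100: LHS = |-2·100 - 3| = |-203| = 203; 203 ≥ 0 — holds
x = -100: LHS = |-2·(-100) - 3| = |197| = 197; 197 ≥ 0 — holds

Answer: Yes, holds for both x = 100 and x = -100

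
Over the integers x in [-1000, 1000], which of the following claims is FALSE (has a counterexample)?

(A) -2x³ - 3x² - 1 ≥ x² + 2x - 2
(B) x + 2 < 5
(A) x = 1: LHS = -2·1³ - 3·1² - 1 = -6, RHS = 1² + 2·1 - 2 = 1; -6 ≥ 1 — FAILS
(B) x = 3: LHS = 3 + 2 = 5; 5 < 5 — FAILS

Answer: Both A and B are false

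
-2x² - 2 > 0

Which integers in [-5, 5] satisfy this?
Over all integers in [-5, 5], LHS − RHS is largest at x = 0, where it equals -2:
x = 0: LHS = -2·0² - 2 = -2; -2 > 0 — FAILS
At the ends of the range:
x = -5: LHS = -2·(-5)² - 2 = -52; -52 > 0 — FAILS
x = 5: LHS = -2·5² - 2 = -52; -52 > 0 — FAILS
Hence LHS − RHS is never positive, i.e. LHS ≤ RHS throughout, so the claimed relation (>) fails for every integer in [-5, 5].

Answer: None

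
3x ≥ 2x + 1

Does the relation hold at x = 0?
x = 0: LHS = 3·0 = 0, RHS = 2·0 + 1 = 1; 0 ≥ 1 — FAILS

The relation fails at x = 0, so x = 0 is a counterexample.

Answer: No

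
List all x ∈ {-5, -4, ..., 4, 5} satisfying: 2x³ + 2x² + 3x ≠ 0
Holds for: {-5, -4, -3, -2, -1, 1, 2, 3, 4, 5}
Fails for: {0}

Answer: {-5, -4, -3, -2, -1, 1, 2, 3, 4, 5}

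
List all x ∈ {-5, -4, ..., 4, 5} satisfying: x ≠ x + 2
Over all integers in [-5, 5], LHS − RHS is always negative; it is closest to 0 at x = 0, where it equals -2:
x = 0: RHS = 0 + 2 = 2; 0 ≠ 2 — holds
At the ends of the range:
x = -5: RHS = (-5) + 2 = -3; -5 ≠ -3 — holds
x = 5: RHS = 5 + 2 = 7; 5 ≠ 7 — holds
Hence LHS − RHS is never 0, i.e. the two sides are never equal, so the relation holds for every integer in [-5, 5].

Answer: All integers in [-5, 5]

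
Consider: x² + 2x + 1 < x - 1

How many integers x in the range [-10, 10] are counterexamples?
Counterexamples in [-10, 10]: {-10, -9, -8, -7, -6, -5, -4, -3, -2, -1, 0, 1, 2, 3, 4, 5, 6, 7, 8, 9, 10}.

Counting them gives 21 values.

Answer: 21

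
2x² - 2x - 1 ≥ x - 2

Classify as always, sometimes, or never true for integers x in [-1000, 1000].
Over all integers in [-1000, 1000], LHS − RHS is smallest at x = 1, where it equals 0:
x = 1: LHS = 2·1² - 2·1 - 1 = -1, RHS = 1 - 2 = -1; -1 ≥ -1 — holds
At the ends of the range:
x = -1000: LHS = 2·(-1000)² - 2·(-1000) - 1 = 2001999, RHS = (-1000) - 2 = -1002; 2001999 ≥ -1002 — holds
x = 1000: LHS = 2·1000² - 2·1000 - 1 = 1997999, RHS = 1000 - 2 = 998; 1997999 ≥ 998 — holds
Hence LHS − RHS is never negative, i.e. LHS ≥ RHS throughout, so the relation holds for every integer in [-1000, 1000].

No counterexample exists.

Answer: Always true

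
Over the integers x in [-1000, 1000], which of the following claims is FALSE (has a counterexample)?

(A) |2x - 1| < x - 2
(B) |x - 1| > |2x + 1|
(A) x = 0: LHS = |2·0 - 1| = |-1| = 1, RHS = 0 - 2 = -2; 1 < -2 — FAILS
(B) x = 0: LHS = |0 - 1| = |-1| = 1, RHS = |2·0 + 1| = |1| = 1; 1 > 1 — FAILS

Answer: Both A and B are false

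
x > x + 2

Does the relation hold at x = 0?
x = 0: RHS = 0 + 2 = 2; 0 > 2 — FAILS

The relation fails at x = 0, so x = 0 is a counterexample.

Answer: No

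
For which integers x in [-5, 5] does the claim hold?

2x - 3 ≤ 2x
Over all integers in [-5, 5], LHS − RHS is largest at x = 0, where it equals -3:
x = 0: LHS = 2·0 - 3 = -3, RHS = 2·0 = 0; -3 ≤ 0 — holds
At the ends of the range:
x = -5: LHS = 2·(-5) - 3 = -13, RHS = 2·(-5) = -10; -13 ≤ -10 — holds
x = 5: LHS = 2·5 - 3 = 7, RHS = 2·5 = 10; 7 ≤ 10 — holds
Hence LHS − RHS is never positive, i.e. LHS ≤ RHS throughout, so the relation holds for every integer in [-5, 5].

Answer: All integers in [-5, 5]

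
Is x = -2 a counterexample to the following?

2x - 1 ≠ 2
Substitute x = -2 into the relation:
x = -2: LHS = 2·(-2) - 1 = -5; -5 ≠ 2 — holds

The relation holds at x = -2, so it is not a counterexample.

Answer: No, x = -2 is not a counterexample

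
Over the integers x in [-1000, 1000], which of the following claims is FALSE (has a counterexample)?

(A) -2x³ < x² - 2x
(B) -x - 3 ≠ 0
(A) x = 0: LHS = -2·0³ = 0, RHS = 0² - 2·0 = 0; 0 < 0 — FAILS
(B) x = -3: LHS = -(-3) - 3 = 0; 0 ≠ 0 — FAILS

Answer: Both A and B are false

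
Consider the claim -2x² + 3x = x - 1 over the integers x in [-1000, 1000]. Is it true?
The claim fails at x = 0:
x = 0: LHS = -2·0² + 3·0 = 0, RHS = 0 - 1 = -1; 0 = -1 — FAILS

Because a single integer refutes it, the statement is false.

Answer: False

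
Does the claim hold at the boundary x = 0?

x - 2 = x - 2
x = 0: LHS = 0 - 2 = -2, RHS = 0 - 2 = -2; -2 = -2 — holds

The relation is satisfied at x = 0.

Answer: Yes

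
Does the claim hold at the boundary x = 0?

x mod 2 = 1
x = 0: LHS = 0 mod 2 = 0; 0 = 1 — FAILS

The relation fails at x = 0, so x = 0 is a counterexample.

Answer: No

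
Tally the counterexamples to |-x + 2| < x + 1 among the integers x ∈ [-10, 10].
Counterexamples in [-10, 10]: {-10, -9, -8, -7, -6, -5, -4, -3, -2, -1, 0}.

Counting them gives 11 values.

Answer: 11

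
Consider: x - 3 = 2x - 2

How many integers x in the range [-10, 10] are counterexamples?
Counterexamples in [-10, 10]: {-10, -9, -8, -7, -6, -5, -4, -3, -2, 0, 1, 2, 3, 4, 5, 6, 7, 8, 9, 10}.

Counting them gives 20 values.

Answer: 20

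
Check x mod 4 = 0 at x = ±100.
x = 100: LHS = 100 mod 4 = 0; 0 = 0 — holds
x = -100: LHS = (-100) mod 4 = 0; 0 = 0 — holds

Answer: Yes, holds for both x = 100 and x = -100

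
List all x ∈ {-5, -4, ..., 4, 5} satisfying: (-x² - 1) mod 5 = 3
Holds for: {-4, -1, 1, 4}
Fails for: {-5, -3, -2, 0, 2, 3, 5}

Answer: {-4, -1, 1, 4}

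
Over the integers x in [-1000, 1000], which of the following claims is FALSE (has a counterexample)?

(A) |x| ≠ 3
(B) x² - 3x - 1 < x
(A) x = 3: LHS = |3| = 3; 3 ≠ 3 — FAILS
(B) x = -1: LHS = (-1)² - 3·(-1) - 1 = 3; 3 < -1 — FAILS

Answer: Both A and B are false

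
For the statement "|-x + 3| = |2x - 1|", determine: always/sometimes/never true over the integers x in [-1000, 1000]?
Holds at x = -2: LHS = |-(-2) + 3| = |5| = 5, RHS = |2·(-2) - 1| = |-5| = 5; 5 = 5 — holds
Fails at x = 0: LHS = |-0 + 3| = |3| = 3, RHS = |2·0 - 1| = |-1| = 1; 3 = 1 — FAILS
It is satisfied by some integers in the range but not all.

Answer: Sometimes true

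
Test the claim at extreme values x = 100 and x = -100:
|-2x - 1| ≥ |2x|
x = 100: LHS = |-2·100 - 1| = |-201| = 201, RHS = |2·100| = |200| = 200; 201 ≥ 200 — holds
x = -100: LHS = |-2·(-100) - 1| = |199| = 199, RHS = |2·(-100)| = |-200| = 200; 199 ≥ 200 — FAILS

Answer: Partially: holds for x = 100, fails for x = -100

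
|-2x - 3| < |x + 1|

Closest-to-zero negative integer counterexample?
Testing negative integers from -1 downward:
x = -1: LHS = |-2·(-1) - 3| = |-1| = 1, RHS = |(-1) + 1| = |0| = 0; 1 < 0 — FAILS  ← closest negative counterexample to 0

Answer: x = -1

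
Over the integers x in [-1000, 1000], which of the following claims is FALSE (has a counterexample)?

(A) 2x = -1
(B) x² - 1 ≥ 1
(A) x = 0: LHS = 2·0 = 0; 0 = -1 — FAILS
(B) x = 0: LHS = 0² - 1 = -1; -1 ≥ 1 — FAILS

Answer: Both A and B are false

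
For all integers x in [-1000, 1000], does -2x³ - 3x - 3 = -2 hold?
The claim fails at x = 0:
x = 0: LHS = -2·0³ - 3·0 - 3 = -3; -3 = -2 — FAILS

Because a single integer refutes it, the statement is false.

Answer: False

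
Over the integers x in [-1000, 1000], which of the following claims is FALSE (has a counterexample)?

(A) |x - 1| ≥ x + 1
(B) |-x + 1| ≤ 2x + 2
(A) x = 1: LHS = |1 - 1| = |0| = 0, RHS = 1 + 1 = 2; 0 ≥ 2 — FAILS
(B) x = -1: LHS = |-(-1) + 1| = |2| = 2, RHS = 2·(-1) + 2 = 0; 2 ≤ 0 — FAILS

Answer: Both A and B are false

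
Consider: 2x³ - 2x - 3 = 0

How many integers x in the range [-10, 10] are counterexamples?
Counterexamples in [-10, 10]: {-10, -9, -8, -7, -6, -5, -4, -3, -2, -1, 0, 1, 2, 3, 4, 5, 6, 7, 8, 9, 10}.

Counting them gives 21 values.

Answer: 21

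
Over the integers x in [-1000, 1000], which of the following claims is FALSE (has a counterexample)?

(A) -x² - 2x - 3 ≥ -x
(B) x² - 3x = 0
(A) x = 0: LHS = -0² - 2·0 - 3 = -3, RHS = -0 = 0; -3 ≥ 0 — FAILS
(B) x = 1: LHS = 1² - 3·1 = -2; -2 = 0 — FAILS

Answer: Both A and B are false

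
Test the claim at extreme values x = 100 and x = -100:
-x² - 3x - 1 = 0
x = 100: LHS = -100² - 3·100 - 1 = -10301; -10301 = 0 — FAILS
x = -100: LHS = -(-100)² - 3·(-100) - 1 = -9701; -9701 = 0 — FAILS

Answer: No, fails for both x = 100 and x = -100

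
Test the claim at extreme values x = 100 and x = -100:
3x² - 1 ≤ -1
x = 100: LHS = 3·100² - 1 = 29999; 29999 ≤ -1 — FAILS
x = -100: LHS = 3·(-100)² - 1 = 29999; 29999 ≤ -1 — FAILS

Answer: No, fails for both x = 100 and x = -100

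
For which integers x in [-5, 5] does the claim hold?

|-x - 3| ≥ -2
An absolute value is never negative, so the left side is ≥ 0 for every x, while the right side is -2. Tightest case in [-5, 5] is x = -3:
x = -3: LHS = |-(-3) - 3| = |0| = 0; 0 ≥ -2 — holds
Hence LHS − RHS is never negative, i.e. LHS ≥ RHS throughout, so the relation holds for every integer in [-5, 5].

Answer: All integers in [-5, 5]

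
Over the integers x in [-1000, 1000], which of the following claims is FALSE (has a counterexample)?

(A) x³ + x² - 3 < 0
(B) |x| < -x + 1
(A) x = 2: LHS = 2³ + 2² - 3 = 9; 9 < 0 — FAILS
(B) x = 1: LHS = |1| = 1, RHS = -1 + 1 = 0; 1 < 0 — FAILS

Answer: Both A and B are false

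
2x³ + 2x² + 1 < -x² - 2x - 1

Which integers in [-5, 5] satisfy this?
Holds for: {-5, -4, -3, -2}
Fails for: {-1, 0, 1, 2, 3, 4, 5}

Answer: {-5, -4, -3, -2}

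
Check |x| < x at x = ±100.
x = 100: LHS = |100| = 100; 100 < 100 — FAILS
x = -100: LHS = |-100| = 100; 100 < -100 — FAILS

Answer: No, fails for both x = 100 and x = -100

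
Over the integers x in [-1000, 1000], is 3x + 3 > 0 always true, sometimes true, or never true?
Holds at x = 0: LHS = 3·0 + 3 = 3; 3 > 0 — holds
Fails at x = -1: LHS = 3·(-1) + 3 = 0; 0 > 0 — FAILS
It is satisfied by some integers in the range but not all.

Answer: Sometimes true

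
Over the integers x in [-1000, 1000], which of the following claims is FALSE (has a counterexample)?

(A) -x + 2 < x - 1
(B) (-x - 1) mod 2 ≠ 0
(A) x = 0: LHS = -0 + 2 = 2, RHS = 0 - 1 = -1; 2 < -1 — FAILS
(B) x = 1: LHS = (-1 - 1) mod 2 = (-2) mod 2 = 0; 0 ≠ 0 — FAILS

Answer: Both A and B are false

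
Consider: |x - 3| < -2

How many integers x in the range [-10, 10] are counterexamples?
Counterexamples in [-10, 10]: {-10, -9, -8, -7, -6, -5, -4, -3, -2, -1, 0, 1, 2, 3, 4, 5, 6, 7, 8, 9, 10}.

Counting them gives 21 values.

Answer: 21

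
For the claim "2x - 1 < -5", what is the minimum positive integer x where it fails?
Testing positive integers:
x = 1: LHS = 2·1 - 1 = 1; 1 < -5 — FAILS  ← smallest positive counterexample

Answer: x = 1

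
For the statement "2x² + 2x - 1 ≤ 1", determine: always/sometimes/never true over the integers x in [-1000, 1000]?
Holds at x = 0: LHS = 2·0² + 2·0 - 1 = -1; -1 ≤ 1 — holds
Fails at x = 1: LHS = 2·1² + 2·1 - 1 = 3; 3 ≤ 1 — FAILS
It is satisfied by some integers in the range but not all.

Answer: Sometimes true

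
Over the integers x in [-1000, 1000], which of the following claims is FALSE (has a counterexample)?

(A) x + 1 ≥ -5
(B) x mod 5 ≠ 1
(A) x = -7: LHS = (-7) + 1 = -6; -6 ≥ -5 — FAILS
(B) x = 1: LHS = 1 mod 5 = 1; 1 ≠ 1 — FAILS

Answer: Both A and B are false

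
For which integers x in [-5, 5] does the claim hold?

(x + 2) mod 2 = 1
Holds for: {-5, -3, -1, 1, 3, 5}
Fails for: {-4, -2, 0, 2, 4}

Answer: {-5, -3, -1, 1, 3, 5}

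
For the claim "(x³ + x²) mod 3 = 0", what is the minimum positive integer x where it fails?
Testing positive integers:
x = 1: LHS = (1³ + 1²) mod 3 = 2 mod 3 = 2; 2 = 0 — FAILS  ← smallest positive counterexample

Answer: x = 1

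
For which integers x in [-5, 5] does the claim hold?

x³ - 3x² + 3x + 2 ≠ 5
Track d = LHS − RHS over the integers in [-5, 5]. Equality would need d = 0, but d changes sign only between consecutive integers, jumping over 0:
x = 2: LHS = 2³ - 3·2² + 3·2 + 2 = 4; 4 ≠ 5 — holds  (d = -1)
x = 3: LHS = 3³ - 3·3² + 3·3 + 2 = 11; 11 ≠ 5 — holds  (d = 6)
Away from these crossings d keeps a constant sign, and checking every integer in [-5, 5] confirms d ≠ 0 throughout. Hence the two sides are never equal, so the relation holds for every integer in [-5, 5].

Answer: All integers in [-5, 5]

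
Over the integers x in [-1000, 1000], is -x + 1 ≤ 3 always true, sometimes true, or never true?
Holds at x = 0: LHS = -0 + 1 = 1; 1 ≤ 3 — holds
Fails at x = -3: LHS = -(-3) + 1 = 4; 4 ≤ 3 — FAILS
It is satisfied by some integers in the range but not all.

Answer: Sometimes true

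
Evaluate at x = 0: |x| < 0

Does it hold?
x = 0: LHS = |0| = 0; 0 < 0 — FAILS

The relation fails at x = 0, so x = 0 is a counterexample.

Answer: No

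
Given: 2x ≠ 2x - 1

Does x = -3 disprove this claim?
Substitute x = -3 into the relation:
x = -3: LHS = 2·(-3) = -6, RHS = 2·(-3) - 1 = -7; -6 ≠ -7 — holds

The relation holds at x = -3, so it is not a counterexample.

Answer: No, x = -3 is not a counterexample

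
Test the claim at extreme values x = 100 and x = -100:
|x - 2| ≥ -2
x = 100: LHS = |100 - 2| = |98| = 98; 98 ≥ -2 — holds
x = -100: LHS = |(-100) - 2| = |-102| = 102; 102 ≥ -2 — holds

Answer: Yes, holds for both x = 100 and x = -100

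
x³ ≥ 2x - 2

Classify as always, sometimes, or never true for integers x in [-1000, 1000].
Holds at x = 0: LHS = 0³ = 0, RHS = 2·0 - 2 = -2; 0 ≥ -2 — holds
Fails at x = -2: LHS = (-2)³ = -8, RHS = 2·(-2) - 2 = -6; -8 ≥ -6 — FAILS
It is satisfied by some integers in the range but not all.

Answer: Sometimes true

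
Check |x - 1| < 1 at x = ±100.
x = 100: LHS = |100 - 1| = |99| = 99; 99 < 1 — FAILS
x = -100: LHS = |(-100) - 1| = |-101| = 101; 101 < 1 — FAILS

Answer: No, fails for both x = 100 and x = -100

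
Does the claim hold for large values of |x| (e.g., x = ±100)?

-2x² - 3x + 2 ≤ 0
x = 100: LHS = -2·100² - 3·100 + 2 = -20298; -20298 ≤ 0 — holds
x = -100: LHS = -2·(-100)² - 3·(-100) + 2 = -19698; -19698 ≤ 0 — holds

Answer: Yes, holds for both x = 100 and x = -100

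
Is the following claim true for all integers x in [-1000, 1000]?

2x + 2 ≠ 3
Track d = LHS − RHS over the integers in [-1000, 1000]. Equality would need d = 0, but d changes sign only between consecutive integers, jumping over 0:
x = 0: LHS = 2·0 + 2 = 2; 2 ≠ 3 — holds  (d = -1)
x = 1: LHS = 2·1 + 2 = 4; 4 ≠ 3 — holds  (d = 1)
Away from these crossings d keeps a constant sign, and checking every integer in [-1000, 1000] confirms d ≠ 0 throughout. Hence the two sides are never equal, so the relation holds for every integer in [-1000, 1000].

No counterexample exists.

Answer: True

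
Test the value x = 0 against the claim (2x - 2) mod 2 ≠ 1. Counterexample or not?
Substitute x = 0 into the relation:
x = 0: LHS = (2·0 - 2) mod 2 = (-2) mod 2 = 0; 0 ≠ 1 — holds

The relation holds at x = 0, so it is not a counterexample.

Answer: No, x = 0 is not a counterexample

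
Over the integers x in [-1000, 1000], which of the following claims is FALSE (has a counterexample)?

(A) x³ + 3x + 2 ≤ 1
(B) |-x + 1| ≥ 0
(A) x = 0: LHS = 0³ + 3·0 + 2 = 2; 2 ≤ 1 — FAILS

(B) An absolute value is never negative, so the left side is ≥ 0 for every x, while the right side is 0. Tightest case in [-1000, 1000] is x = 1:
x = 1: LHS = |-1 + 1| = |0| = 0; 0 ≥ 0 — holds
Hence LHS − RHS is never negative, i.e. LHS ≥ RHS throughout, so the relation holds for every integer in [-1000, 1000].

Only (A) has a counterexample.

Answer: A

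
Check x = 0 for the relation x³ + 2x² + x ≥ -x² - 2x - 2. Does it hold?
x = 0: LHS = 0³ + 2·0² + 0 = 0, RHS = -0² - 2·0 - 2 = -2; 0 ≥ -2 — holds

The relation is satisfied at x = 0.

Answer: Yes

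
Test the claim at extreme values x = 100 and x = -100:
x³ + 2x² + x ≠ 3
x = 100: LHS = 100³ + 2·100² + 100 = 1020100; 1020100 ≠ 3 — holds
x = -100: LHS = (-100)³ + 2·(-100)² + (-100) = -980100; -980100 ≠ 3 — holds

Answer: Yes, holds for both x = 100 and x = -100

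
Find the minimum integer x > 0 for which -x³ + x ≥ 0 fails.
Testing positive integers:
x = 1: LHS = -1³ + 1 = 0; 0 ≥ 0 — holds
x = 2: LHS = -2³ + 2 = -6; -6 ≥ 0 — FAILS  ← smallest positive counterexample

Answer: x = 2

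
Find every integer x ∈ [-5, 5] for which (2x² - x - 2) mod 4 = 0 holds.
Holds for: {-2, 2}
Fails for: {-5, -4, -3, -1, 0, 1, 3, 4, 5}

Answer: {-2, 2}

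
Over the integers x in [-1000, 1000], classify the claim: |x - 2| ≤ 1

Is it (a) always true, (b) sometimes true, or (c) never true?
Holds at x = 1: LHS = |1 - 2| = |-1| = 1; 1 ≤ 1 — holds
Fails at x = 0: LHS = |0 - 2| = |-2| = 2; 2 ≤ 1 — FAILS
It is satisfied by some integers in the range but not all.

Answer: Sometimes true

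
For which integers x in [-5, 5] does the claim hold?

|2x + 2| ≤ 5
Holds for: {-3, -2, -1, 0, 1}
Fails for: {-5, -4, 2, 3, 4, 5}

Answer: {-3, -2, -1, 0, 1}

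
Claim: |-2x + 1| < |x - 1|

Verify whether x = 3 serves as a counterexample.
Substitute x = 3 into the relation:
x = 3: LHS = |-2·3 + 1| = |-5| = 5, RHS = |3 - 1| = |2| = 2; 5 < 2 — FAILS

Since the claim fails at x = 3, this value is a counterexample.

Answer: Yes, x = 3 is a counterexample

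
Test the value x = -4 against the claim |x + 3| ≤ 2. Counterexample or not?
Substitute x = -4 into the relation:
x = -4: LHS = |(-4) + 3| = |-1| = 1; 1 ≤ 2 — holds

The claim holds here, so x = -4 is not a counterexample. (A counterexample exists elsewhere, e.g. x = 0.)

Answer: No, x = -4 is not a counterexample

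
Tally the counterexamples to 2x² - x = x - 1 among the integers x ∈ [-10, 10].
Counterexamples in [-10, 10]: {-10, -9, -8, -7, -6, -5, -4, -3, -2, -1, 0, 1, 2, 3, 4, 5, 6, 7, 8, 9, 10}.

Counting them gives 21 values.

Answer: 21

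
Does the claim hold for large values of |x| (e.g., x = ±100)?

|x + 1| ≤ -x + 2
x = 100: LHS = |100 + 1| = |101| = 101, RHS = -100 + 2 = -98; 101 ≤ -98 — FAILS
x = -100: LHS = |(-100) + 1| = |-99| = 99, RHS = -(-100) + 2 = 102; 99 ≤ 102 — holds

Answer: Partially: fails for x = 100, holds for x = -100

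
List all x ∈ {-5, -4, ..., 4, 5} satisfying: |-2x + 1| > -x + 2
Holds for: {-5, -4, -3, -2, 2, 3, 4, 5}
Fails for: {-1, 0, 1}

Answer: {-5, -4, -3, -2, 2, 3, 4, 5}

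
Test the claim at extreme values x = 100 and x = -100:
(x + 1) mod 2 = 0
x = 100: LHS = (100 + 1) mod 2 = 101 mod 2 = 1; 1 = 0 — FAILS
x = -100: LHS = ((-100) + 1) mod 2 = (-99) mod 2 = 1; 1 = 0 — FAILS

Answer: No, fails for both x = 100 and x = -100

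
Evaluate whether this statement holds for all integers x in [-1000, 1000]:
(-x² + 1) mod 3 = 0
The claim fails at x = 0:
x = 0: LHS = (-0² + 1) mod 3 = 1 mod 3 = 1; 1 = 0 — FAILS

Because a single integer refutes it, the statement is false.

Answer: False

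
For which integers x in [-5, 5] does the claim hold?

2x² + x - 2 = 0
Track d = LHS − RHS over the integers in [-5, 5]. Equality would need d = 0, but d changes sign only between consecutive integers, jumping over 0:
x = -2: LHS = 2·(-2)² + (-2) - 2 = 4; 4 = 0 — FAILS  (d = 4)
x = -1: LHS = 2·(-1)² + (-1) - 2 = -1; -1 = 0 — FAILS  (d = -1)
x = 0: LHS = 2·0² + 0 - 2 = -2; -2 = 0 — FAILS  (d = -2)
x = 1: LHS = 2·1² + 1 - 2 = 1; 1 = 0 — FAILS  (d = 1)
Away from these crossings d keeps a constant sign, and checking every integer in [-5, 5] confirms d ≠ 0 throughout. Hence the two sides are never equal, so the claimed relation (=) fails for every integer in [-5, 5].

Answer: None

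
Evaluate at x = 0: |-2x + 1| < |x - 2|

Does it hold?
x = 0: LHS = |-2·0 + 1| = |1| = 1, RHS = |0 - 2| = |-2| = 2; 1 < 2 — holds

The relation is satisfied at x = 0.

Answer: Yes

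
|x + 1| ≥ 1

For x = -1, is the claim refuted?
Substitute x = -1 into the relation:
x = -1: LHS = |(-1) + 1| = |0| = 0; 0 ≥ 1 — FAILS

Since the claim fails at x = -1, this value is a counterexample.

Answer: Yes, x = -1 is a counterexample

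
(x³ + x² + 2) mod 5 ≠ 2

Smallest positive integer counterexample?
Testing positive integers:
x = 1: LHS = (1³ + 1² + 2) mod 5 = 4 mod 5 = 4; 4 ≠ 2 — holds
x = 2: LHS = (2³ + 2² + 2) mod 5 = 14 mod 5 = 4; 4 ≠ 2 — holds
x = 3: LHS = (3³ + 3² + 2) mod 5 = 38 mod 5 = 3; 3 ≠ 2 — holds
x = 4: LHS = (4³ + 4² + 2) mod 5 = 82 mod 5 = 2; 2 ≠ 2 — FAILS  ← smallest positive counterexample

Answer: x = 4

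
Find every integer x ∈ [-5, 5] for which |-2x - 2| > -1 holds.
An absolute value is never negative, so the left side is ≥ 0 for every x, while the right side is -1. Tightest case in [-5, 5] is x = -1:
x = -1: LHS = |-2·(-1) - 2| = |0| = 0; 0 > -1 — holds
Hence LHS − RHS is never zero or negative, i.e. LHS > RHS throughout, so the relation holds for every integer in [-5, 5].

Answer: All integers in [-5, 5]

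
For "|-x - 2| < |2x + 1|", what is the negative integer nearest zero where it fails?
Testing negative integers from -1 downward:
x = -1: LHS = |-(-1) - 2| = |-1| = 1, RHS = |2·(-1) + 1| = |-1| = 1; 1 < 1 — FAILS  ← closest negative counterexample to 0

Answer: x = -1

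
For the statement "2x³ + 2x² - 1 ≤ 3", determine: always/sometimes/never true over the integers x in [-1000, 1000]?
Holds at x = 0: LHS = 2·0³ + 2·0² - 1 = -1; -1 ≤ 3 — holds
Fails at x = 2: LHS = 2·2³ + 2·2² - 1 = 23; 23 ≤ 3 — FAILS
It is satisfied by some integers in the range but not all.

Answer: Sometimes true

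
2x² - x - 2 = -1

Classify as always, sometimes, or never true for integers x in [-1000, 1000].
Holds at x = 1: LHS = 2·1² - 1 - 2 = -1; -1 = -1 — holds
Fails at x = 0: LHS = 2·0² - 0 - 2 = -2; -2 = -1 — FAILS
It is satisfied by some integers in the range but not all.

Answer: Sometimes true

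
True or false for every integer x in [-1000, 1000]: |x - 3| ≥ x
The claim fails at x = 2:
x = 2: LHS = |2 - 3| = |-1| = 1; 1 ≥ 2 — FAILS

Because a single integer refutes it, the statement is false.

Answer: False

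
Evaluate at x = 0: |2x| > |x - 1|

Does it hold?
x = 0: LHS = |2·0| = |0| = 0, RHS = |0 - 1| = |-1| = 1; 0 > 1 — FAILS

The relation fails at x = 0, so x = 0 is a counterexample.

Answer: No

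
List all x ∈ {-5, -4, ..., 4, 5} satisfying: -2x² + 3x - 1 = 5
Over all integers in [-5, 5], LHS − RHS is always negative; it is closest to 0 at x = 1, where it equals -5:
x = 1: LHS = -2·1² + 3·1 - 1 = 0; 0 = 5 — FAILS
At the ends of the range:
x = -5: LHS = -2·(-5)² + 3·(-5) - 1 = -66; -66 = 5 — FAILS
x = 5: LHS = -2·5² + 3·5 - 1 = -36; -36 = 5 — FAILS
Hence LHS − RHS is never 0, i.e. the two sides are never equal, so the claimed relation (=) fails for every integer in [-5, 5].

Answer: None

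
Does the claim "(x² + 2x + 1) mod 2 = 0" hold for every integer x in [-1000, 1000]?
The claim fails at x = 0:
x = 0: LHS = (0² + 2·0 + 1) mod 2 = 1 mod 2 = 1; 1 = 0 — FAILS

Because a single integer refutes it, the statement is false.

Answer: False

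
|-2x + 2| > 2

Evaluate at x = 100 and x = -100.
x = 100: LHS = |-2·100 + 2| = |-198| = 198; 198 > 2 — holds
x = -100: LHS = |-2·(-100) + 2| = |202| = 202; 202 > 2 — holds

Answer: Yes, holds for both x = 100 and x = -100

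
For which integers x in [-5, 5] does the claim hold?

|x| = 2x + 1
Track d = LHS − RHS over the integers in [-5, 5]. Equality would need d = 0, but d changes sign only between consecutive integers, jumping over 0:
x = -1: LHS = |-1| = 1, RHS = 2·(-1) + 1 = -1; 1 = -1 — FAILS  (d = 2)
x = 0: LHS = |0| = 0, RHS = 2·0 + 1 = 1; 0 = 1 — FAILS  (d = -1)
Away from these crossings d keeps a constant sign, and checking every integer in [-5, 5] confirms d ≠ 0 throughout. Hence the two sides are never equal, so the claimed relation (=) fails for every integer in [-5, 5].

Answer: None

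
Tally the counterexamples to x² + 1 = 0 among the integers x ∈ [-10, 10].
Counterexamples in [-10, 10]: {-10, -9, -8, -7, -6, -5, -4, -3, -2, -1, 0, 1, 2, 3, 4, 5, 6, 7, 8, 9, 10}.

Counting them gives 21 values.

Answer: 21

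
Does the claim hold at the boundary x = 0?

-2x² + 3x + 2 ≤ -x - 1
x = 0: LHS = -2·0² + 3·0 + 2 = 2, RHS = -0 - 1 = -1; 2 ≤ -1 — FAILS

The relation fails at x = 0, so x = 0 is a counterexample.

Answer: No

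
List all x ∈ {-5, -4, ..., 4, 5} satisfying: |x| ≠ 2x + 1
Track d = LHS − RHS over the integers in [-5, 5]. Equality would need d = 0, but d changes sign only between consecutive integers, jumping over 0:
x = -1: LHS = |-1| = 1, RHS = 2·(-1) + 1 = -1; 1 ≠ -1 — holds  (d = 2)
x = 0: LHS = |0| = 0, RHS = 2·0 + 1 = 1; 0 ≠ 1 — holds  (d = -1)
Away from these crossings d keeps a constant sign, and checking every integer in [-5, 5] confirms d ≠ 0 throughout. Hence the two sides are never equal, so the relation holds for every integer in [-5, 5].

Answer: All integers in [-5, 5]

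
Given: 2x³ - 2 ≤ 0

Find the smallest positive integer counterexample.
Testing positive integers:
x = 1: LHS = 2·1³ - 2 = 0; 0 ≤ 0 — holds
x = 2: LHS = 2·2³ - 2 = 14; 14 ≤ 0 — FAILS  ← smallest positive counterexample

Answer: x = 2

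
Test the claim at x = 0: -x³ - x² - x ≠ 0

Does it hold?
x = 0: LHS = -0³ - 0² - 0 = 0; 0 ≠ 0 — FAILS

The relation fails at x = 0, so x = 0 is a counterexample.

Answer: No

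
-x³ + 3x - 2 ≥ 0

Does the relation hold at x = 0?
x = 0: LHS = -0³ + 3·0 - 2 = -2; -2 ≥ 0 — FAILS

The relation fails at x = 0, so x = 0 is a counterexample.

Answer: No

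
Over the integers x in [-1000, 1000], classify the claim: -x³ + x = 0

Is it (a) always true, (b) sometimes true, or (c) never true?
Holds at x = 0: LHS = -0³ + 0 = 0; 0 = 0 — holds
Fails at x = 2: LHS = -2³ + 2 = -6; -6 = 0 — FAILS
It is satisfied by some integers in the range but not all.

Answer: Sometimes true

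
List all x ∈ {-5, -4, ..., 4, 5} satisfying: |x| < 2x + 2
Holds for: {0, 1, 2, 3, 4, 5}
Fails for: {-5, -4, -3, -2, -1}

Answer: {0, 1, 2, 3, 4, 5}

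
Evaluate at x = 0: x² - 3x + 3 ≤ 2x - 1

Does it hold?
x = 0: LHS = 0² - 3·0 + 3 = 3, RHS = 2·0 - 1 = -1; 3 ≤ -1 — FAILS

The relation fails at x = 0, so x = 0 is a counterexample.

Answer: No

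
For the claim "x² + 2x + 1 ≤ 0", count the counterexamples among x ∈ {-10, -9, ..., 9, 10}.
Counterexamples in [-10, 10]: {-10, -9, -8, -7, -6, -5, -4, -3, -2, 0, 1, 2, 3, 4, 5, 6, 7, 8, 9, 10}.

Counting them gives 20 values.

Answer: 20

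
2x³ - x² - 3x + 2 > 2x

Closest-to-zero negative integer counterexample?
Testing negative integers from -1 downward:
x = -1: LHS = 2·(-1)³ - (-1)² - 3·(-1) + 2 = 2, RHS = 2·(-1) = -2; 2 > -2 — holds
x = -2: LHS = 2·(-2)³ - (-2)² - 3·(-2) + 2 = -12, RHS = 2·(-2) = -4; -12 > -4 — FAILS  ← closest negative counterexample to 0

Answer: x = -2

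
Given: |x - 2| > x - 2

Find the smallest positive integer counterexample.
Testing positive integers:
x = 1: LHS = |1 - 2| = |-1| = 1, RHS = 1 - 2 = -1; 1 > -1 — holds
x = 2: LHS = |2 - 2| = |0| = 0, RHS = 2 - 2 = 0; 0 > 0 — FAILS  ← smallest positive counterexample

Answer: x = 2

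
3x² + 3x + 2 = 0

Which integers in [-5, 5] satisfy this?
Over all integers in [-5, 5], LHS − RHS is always positive; it is smallest at x = 0, where it equals 2:
x = 0: LHS = 3·0² + 3·0 + 2 = 2; 2 = 0 — FAILS
At the ends of the range:
x = -5: LHS = 3·(-5)² + 3·(-5) + 2 = 62; 62 = 0 — FAILS
x = 5: LHS = 3·5² + 3·5 + 2 = 92; 92 = 0 — FAILS
Hence LHS − RHS is never 0, i.e. the two sides are never equal, so the claimed relation (=) fails for every integer in [-5, 5].

Answer: None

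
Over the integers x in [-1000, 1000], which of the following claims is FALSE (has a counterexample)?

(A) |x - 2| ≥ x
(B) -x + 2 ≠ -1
(A) x = 2: LHS = |2 - 2| = |0| = 0; 0 ≥ 2 — FAILS
(B) x = 3: LHS = -3 + 2 = -1; -1 ≠ -1 — FAILS

Answer: Both A and B are false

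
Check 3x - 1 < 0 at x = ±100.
x = 100: LHS = 3·100 - 1 = 299; 299 < 0 — FAILS
x = -100: LHS = 3·(-100) - 1 = -301; -301 < 0 — holds

Answer: Partially: fails for x = 100, holds for x = -100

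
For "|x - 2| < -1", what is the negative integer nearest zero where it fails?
Testing negative integers from -1 downward:
x = -1: LHS = |(-1) - 2| = |-3| = 3; 3 < -1 — FAILS  ← closest negative counterexample to 0

Answer: x = -1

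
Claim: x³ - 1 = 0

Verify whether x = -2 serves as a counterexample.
Substitute x = -2 into the relation:
x = -2: LHS = (-2)³ - 1 = -9; -9 = 0 — FAILS

Since the claim fails at x = -2, this value is a counterexample.

Answer: Yes, x = -2 is a counterexample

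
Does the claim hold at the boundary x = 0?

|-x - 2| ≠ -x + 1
x = 0: LHS = |-0 - 2| = |-2| = 2, RHS = -0 + 1 = 1; 2 ≠ 1 — holds

The relation is satisfied at x = 0.

Answer: Yes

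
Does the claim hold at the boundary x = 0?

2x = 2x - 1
x = 0: LHS = 2·0 = 0, RHS = 2·0 - 1 = -1; 0 = -1 — FAILS

The relation fails at x = 0, so x = 0 is a counterexample.

Answer: No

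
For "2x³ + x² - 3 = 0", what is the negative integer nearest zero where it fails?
Testing negative integers from -1 downward:
x = -1: LHS = 2·(-1)³ + (-1)² - 3 = -4; -4 = 0 — FAILS  ← closest negative counterexample to 0

Answer: x = -1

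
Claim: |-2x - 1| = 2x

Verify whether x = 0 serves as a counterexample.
Substitute x = 0 into the relation:
x = 0: LHS = |-2·0 - 1| = |-1| = 1, RHS = 2·0 = 0; 1 = 0 — FAILS

Since the claim fails at x = 0, this value is a counterexample.

Answer: Yes, x = 0 is a counterexample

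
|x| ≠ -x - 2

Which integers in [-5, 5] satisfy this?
Over all integers in [-5, 5], LHS − RHS is always positive; it is smallest at x = 0, where it equals 2:
x = 0: LHS = |0| = 0, RHS = -0 - 2 = -2; 0 ≠ -2 — holds
At the ends of the range:
x = -5: LHS = |-5| = 5, RHS = -(-5) - 2 = 3; 5 ≠ 3 — holds
x = 5: LHS = |5| = 5, RHS = -5 - 2 = -7; 5 ≠ -7 — holds
Hence LHS − RHS is never 0, i.e. the two sides are never equal, so the relation holds for every integer in [-5, 5].

Answer: All integers in [-5, 5]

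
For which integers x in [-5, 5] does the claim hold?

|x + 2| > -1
An absolute value is never negative, so the left side is ≥ 0 for every x, while the right side is -1. Tightest case in [-5, 5] is x = -2:
x = -2: LHS = |(-2) + 2| = |0| = 0; 0 > -1 — holds
Hence LHS − RHS is never zero or negative, i.e. LHS > RHS throughout, so the relation holds for every integer in [-5, 5].

Answer: All integers in [-5, 5]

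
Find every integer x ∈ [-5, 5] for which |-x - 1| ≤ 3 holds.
Holds for: {-4, -3, -2, -1, 0, 1, 2}
Fails for: {-5, 3, 4, 5}

Answer: {-4, -3, -2, -1, 0, 1, 2}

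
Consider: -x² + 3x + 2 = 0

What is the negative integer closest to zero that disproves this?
Testing negative integers from -1 downward:
x = -1: LHS = -(-1)² + 3·(-1) + 2 = -2; -2 = 0 — FAILS  ← closest negative counterexample to 0

Answer: x = -1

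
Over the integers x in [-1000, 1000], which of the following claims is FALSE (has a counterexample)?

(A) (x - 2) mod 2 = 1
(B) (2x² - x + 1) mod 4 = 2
(A) x = 0: LHS = (0 - 2) mod 2 = (-2) mod 2 = 0; 0 = 1 — FAILS
(B) x = 0: LHS = (2·0² - 0 + 1) mod 4 = 1 mod 4 = 1; 1 = 2 — FAILS

Answer: Both A and B are false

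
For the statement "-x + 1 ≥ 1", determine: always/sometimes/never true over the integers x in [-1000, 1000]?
Holds at x = 0: LHS = -0 + 1 = 1; 1 ≥ 1 — holds
Fails at x = 1: LHS = -1 + 1 = 0; 0 ≥ 1 — FAILS
It is satisfied by some integers in the range but not all.

Answer: Sometimes true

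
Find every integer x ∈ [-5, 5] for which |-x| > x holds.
Holds for: {-5, -4, -3, -2, -1}
Fails for: {0, 1, 2, 3, 4, 5}

Answer: {-5, -4, -3, -2, -1}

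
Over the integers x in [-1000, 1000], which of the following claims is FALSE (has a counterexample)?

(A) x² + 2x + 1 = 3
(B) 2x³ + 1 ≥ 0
(A) x = 0: LHS = 0² + 2·0 + 1 = 1; 1 = 3 — FAILS
(B) x = -1: LHS = 2·(-1)³ + 1 = -1; -1 ≥ 0 — FAILS

Answer: Both A and B are false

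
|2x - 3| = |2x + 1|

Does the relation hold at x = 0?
x = 0: LHS = |2·0 - 3| = |-3| = 3, RHS = |2·0 + 1| = |1| = 1; 3 = 1 — FAILS

The relation fails at x = 0, so x = 0 is a counterexample.

Answer: No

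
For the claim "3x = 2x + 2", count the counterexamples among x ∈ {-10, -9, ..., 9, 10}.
Counterexamples in [-10, 10]: {-10, -9, -8, -7, -6, -5, -4, -3, -2, -1, 0, 1, 3, 4, 5, 6, 7, 8, 9, 10}.

Counting them gives 20 values.

Answer: 20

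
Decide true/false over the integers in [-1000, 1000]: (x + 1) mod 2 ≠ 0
The claim fails at x = 1:
x = 1: LHS = (1 + 1) mod 2 = 2 mod 2 = 0; 0 ≠ 0 — FAILS

Because a single integer refutes it, the statement is false.

Answer: False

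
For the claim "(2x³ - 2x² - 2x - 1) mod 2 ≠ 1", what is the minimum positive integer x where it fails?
Testing positive integers:
x = 1: LHS = (2·1³ - 2·1² - 2·1 - 1) mod 2 = (-3) mod 2 = 1; 1 ≠ 1 — FAILS  ← smallest positive counterexample

Answer: x = 1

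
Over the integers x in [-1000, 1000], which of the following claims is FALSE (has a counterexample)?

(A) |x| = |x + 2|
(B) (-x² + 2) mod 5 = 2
(A) x = 0: LHS = |0| = 0, RHS = |0 + 2| = |2| = 2; 0 = 2 — FAILS
(B) x = 1: LHS = (-1² + 2) mod 5 = 1 mod 5 = 1; 1 = 2 — FAILS

Answer: Both A and B are false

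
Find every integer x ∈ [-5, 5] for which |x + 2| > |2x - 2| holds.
Holds for: {1, 2, 3}
Fails for: {-5, -4, -3, -2, -1, 0, 4, 5}

Answer: {1, 2, 3}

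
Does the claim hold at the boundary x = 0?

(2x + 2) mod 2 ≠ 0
x = 0: LHS = (2·0 + 2) mod 2 = 2 mod 2 = 0; 0 ≠ 0 — FAILS

The relation fails at x = 0, so x = 0 is a counterexample.

Answer: No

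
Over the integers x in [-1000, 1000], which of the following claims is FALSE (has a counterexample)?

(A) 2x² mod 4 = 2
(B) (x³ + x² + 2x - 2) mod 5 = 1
(A) x = 0: LHS = (2·0²) mod 4 = 0 mod 4 = 0; 0 = 2 — FAILS
(B) x = 0: LHS = (0³ + 0² + 2·0 - 2) mod 5 = (-2) mod 5 = 3; 3 = 1 — FAILS

Answer: Both A and B are false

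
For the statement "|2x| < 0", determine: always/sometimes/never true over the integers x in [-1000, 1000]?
An absolute value is never negative, so the left side is ≥ 0 for every x, while the right side is 0. Tightest case in [-1000, 1000] is x = 0:
x = 0: LHS = |2·0| = |0| = 0; 0 < 0 — FAILS
Hence LHS − RHS is never negative, i.e. LHS ≥ RHS throughout, so the claimed relation (<) fails for every integer in [-1000, 1000].

No integer in the range satisfies it.

Answer: Never true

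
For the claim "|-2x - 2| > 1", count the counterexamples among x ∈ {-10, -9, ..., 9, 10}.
Counterexamples in [-10, 10]: {-1}.

Counting them gives 1 values.

Answer: 1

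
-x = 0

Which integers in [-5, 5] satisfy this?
Holds for: {0}
Fails for: {-5, -4, -3, -2, -1, 1, 2, 3, 4, 5}

Answer: {0}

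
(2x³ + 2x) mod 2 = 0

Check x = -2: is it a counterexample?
Substitute x = -2 into the relation:
x = -2: LHS = (2·(-2)³ + 2·(-2)) mod 2 = (-20) mod 2 = 0; 0 = 0 — holds

The relation holds at x = -2, so it is not a counterexample.

Answer: No, x = -2 is not a counterexample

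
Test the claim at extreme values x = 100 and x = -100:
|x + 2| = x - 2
x = 100: LHS = |100 + 2| = |102| = 102, RHS = 100 - 2 = 98; 102 = 98 — FAILS
x = -100: LHS = |(-100) + 2| = |-98| = 98, RHS = (-100) - 2 = -102; 98 = -102 — FAILS

Answer: No, fails for both x = 100 and x = -100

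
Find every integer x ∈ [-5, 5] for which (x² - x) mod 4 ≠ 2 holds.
Holds for: {-4, -3, 0, 1, 4, 5}
Fails for: {-5, -2, -1, 2, 3}

Answer: {-4, -3, 0, 1, 4, 5}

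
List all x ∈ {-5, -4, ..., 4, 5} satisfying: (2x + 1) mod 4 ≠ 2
For a polynomial with integer coefficients, its value mod 4 depends only on x mod 4, so it suffices to check one representative of each residue class, x = 0, 1, 2, 3:
x = 0: LHS = (2·0 + 1) mod 4 = 1 mod 4 = 1; 1 ≠ 2 — holds
x = 1: LHS = (2·1 + 1) mod 4 = 3 mod 4 = 3; 3 ≠ 2 — holds
x = 2: LHS = (2·2 + 1) mod 4 = 5 mod 4 = 1; 1 ≠ 2 — holds
x = 3: LHS = (2·3 + 1) mod 4 = 7 mod 4 = 3; 3 ≠ 2 — holds
The relation holds in every residue class, so the relation holds for every integer in [-5, 5].

Answer: All integers in [-5, 5]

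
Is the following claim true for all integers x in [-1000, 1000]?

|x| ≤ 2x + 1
The claim fails at x = -1:
x = -1: LHS = |-1| = 1, RHS = 2·(-1) + 1 = -1; 1 ≤ -1 — FAILS

Because a single integer refutes it, the statement is false.

Answer: False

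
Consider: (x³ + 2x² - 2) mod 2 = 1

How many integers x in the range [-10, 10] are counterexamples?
Counterexamples in [-10, 10]: {-10, -8, -6, -4, -2, 0, 2, 4, 6, 8, 10}.

Counting them gives 11 values.

Answer: 11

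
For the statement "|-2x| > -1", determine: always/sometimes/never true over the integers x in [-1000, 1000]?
An absolute value is never negative, so the left side is ≥ 0 for every x, while the right side is -1. Tightest case in [-1000, 1000] is x = 0:
x = 0: LHS = |-2·0| = |0| = 0; 0 > -1 — holds
Hence LHS − RHS is never zero or negative, i.e. LHS > RHS throughout, so the relation holds for every integer in [-1000, 1000].

No counterexample exists.

Answer: Always true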